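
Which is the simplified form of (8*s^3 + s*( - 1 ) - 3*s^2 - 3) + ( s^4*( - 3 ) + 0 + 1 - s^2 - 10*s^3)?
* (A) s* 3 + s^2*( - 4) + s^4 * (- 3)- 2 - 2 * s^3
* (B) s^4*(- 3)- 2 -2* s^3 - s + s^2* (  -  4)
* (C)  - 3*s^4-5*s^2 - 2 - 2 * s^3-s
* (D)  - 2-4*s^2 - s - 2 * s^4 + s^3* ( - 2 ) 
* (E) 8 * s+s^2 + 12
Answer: B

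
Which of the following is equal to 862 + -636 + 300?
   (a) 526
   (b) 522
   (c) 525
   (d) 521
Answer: a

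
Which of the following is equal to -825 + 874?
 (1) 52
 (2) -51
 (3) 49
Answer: 3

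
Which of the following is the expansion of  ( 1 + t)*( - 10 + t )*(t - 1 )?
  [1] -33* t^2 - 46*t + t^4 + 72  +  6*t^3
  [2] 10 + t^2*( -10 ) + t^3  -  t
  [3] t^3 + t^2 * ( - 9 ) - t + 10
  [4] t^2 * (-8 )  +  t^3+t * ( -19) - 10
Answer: 2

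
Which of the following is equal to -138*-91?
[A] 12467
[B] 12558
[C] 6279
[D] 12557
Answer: B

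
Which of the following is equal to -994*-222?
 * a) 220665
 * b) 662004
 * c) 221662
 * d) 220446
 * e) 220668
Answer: e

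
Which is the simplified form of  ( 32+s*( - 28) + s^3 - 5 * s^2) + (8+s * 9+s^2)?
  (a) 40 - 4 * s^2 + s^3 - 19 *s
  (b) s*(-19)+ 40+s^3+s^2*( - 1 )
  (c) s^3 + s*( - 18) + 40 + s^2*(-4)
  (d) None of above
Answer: a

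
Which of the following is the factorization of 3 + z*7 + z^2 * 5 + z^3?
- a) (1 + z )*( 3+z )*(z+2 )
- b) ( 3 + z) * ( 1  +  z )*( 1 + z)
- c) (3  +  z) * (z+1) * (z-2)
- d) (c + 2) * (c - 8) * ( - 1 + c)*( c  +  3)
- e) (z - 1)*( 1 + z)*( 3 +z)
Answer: b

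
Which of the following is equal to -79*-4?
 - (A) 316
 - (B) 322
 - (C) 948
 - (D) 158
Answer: A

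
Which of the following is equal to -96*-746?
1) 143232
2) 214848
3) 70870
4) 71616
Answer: 4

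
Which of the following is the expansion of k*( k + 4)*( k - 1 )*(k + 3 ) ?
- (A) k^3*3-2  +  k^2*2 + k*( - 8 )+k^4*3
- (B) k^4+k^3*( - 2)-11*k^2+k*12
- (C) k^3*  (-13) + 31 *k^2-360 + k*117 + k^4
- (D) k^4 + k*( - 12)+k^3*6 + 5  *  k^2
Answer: D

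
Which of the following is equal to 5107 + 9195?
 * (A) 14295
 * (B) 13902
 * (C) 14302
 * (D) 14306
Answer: C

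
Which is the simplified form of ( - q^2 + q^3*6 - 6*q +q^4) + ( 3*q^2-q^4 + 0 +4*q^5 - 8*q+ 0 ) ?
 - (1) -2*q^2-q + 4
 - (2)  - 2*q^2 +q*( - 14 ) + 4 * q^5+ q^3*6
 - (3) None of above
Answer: 3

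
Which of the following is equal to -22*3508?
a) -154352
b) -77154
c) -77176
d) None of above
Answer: c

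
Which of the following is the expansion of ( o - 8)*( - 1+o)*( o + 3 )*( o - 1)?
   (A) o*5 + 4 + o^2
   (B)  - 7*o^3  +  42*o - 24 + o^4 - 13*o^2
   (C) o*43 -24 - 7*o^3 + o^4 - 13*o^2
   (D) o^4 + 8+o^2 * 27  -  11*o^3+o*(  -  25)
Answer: C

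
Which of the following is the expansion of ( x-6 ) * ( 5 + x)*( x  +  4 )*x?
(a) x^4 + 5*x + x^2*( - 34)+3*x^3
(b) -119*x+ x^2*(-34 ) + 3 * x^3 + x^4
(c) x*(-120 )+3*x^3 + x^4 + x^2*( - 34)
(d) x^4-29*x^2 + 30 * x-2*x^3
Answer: c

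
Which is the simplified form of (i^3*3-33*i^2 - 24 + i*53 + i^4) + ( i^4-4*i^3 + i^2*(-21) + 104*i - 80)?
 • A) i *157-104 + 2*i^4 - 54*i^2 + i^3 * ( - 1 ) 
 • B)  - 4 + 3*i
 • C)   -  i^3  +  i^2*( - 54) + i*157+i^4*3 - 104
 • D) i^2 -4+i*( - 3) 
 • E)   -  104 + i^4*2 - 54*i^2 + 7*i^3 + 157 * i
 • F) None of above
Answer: A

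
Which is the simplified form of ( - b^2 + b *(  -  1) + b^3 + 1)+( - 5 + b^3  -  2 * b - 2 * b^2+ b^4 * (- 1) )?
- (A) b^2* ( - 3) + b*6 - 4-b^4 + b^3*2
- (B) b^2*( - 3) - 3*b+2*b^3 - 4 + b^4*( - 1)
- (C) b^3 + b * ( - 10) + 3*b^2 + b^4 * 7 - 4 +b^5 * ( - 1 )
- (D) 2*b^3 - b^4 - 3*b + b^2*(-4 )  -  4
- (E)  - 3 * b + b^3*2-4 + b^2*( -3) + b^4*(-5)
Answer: B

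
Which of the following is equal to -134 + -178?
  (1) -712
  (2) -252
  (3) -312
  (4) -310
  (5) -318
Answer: 3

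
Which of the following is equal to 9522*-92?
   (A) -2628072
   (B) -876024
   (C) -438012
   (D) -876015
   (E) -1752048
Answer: B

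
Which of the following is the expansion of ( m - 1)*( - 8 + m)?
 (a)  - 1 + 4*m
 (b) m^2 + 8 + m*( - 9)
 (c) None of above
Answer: b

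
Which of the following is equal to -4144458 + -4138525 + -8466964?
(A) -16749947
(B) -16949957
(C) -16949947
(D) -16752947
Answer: A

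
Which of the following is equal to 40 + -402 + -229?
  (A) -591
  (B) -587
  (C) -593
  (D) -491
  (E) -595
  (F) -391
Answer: A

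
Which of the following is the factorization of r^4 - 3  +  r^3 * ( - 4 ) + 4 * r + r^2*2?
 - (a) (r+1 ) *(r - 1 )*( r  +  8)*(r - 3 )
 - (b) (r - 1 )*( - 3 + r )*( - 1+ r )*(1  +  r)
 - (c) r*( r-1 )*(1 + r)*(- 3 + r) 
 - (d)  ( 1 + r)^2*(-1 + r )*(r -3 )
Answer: b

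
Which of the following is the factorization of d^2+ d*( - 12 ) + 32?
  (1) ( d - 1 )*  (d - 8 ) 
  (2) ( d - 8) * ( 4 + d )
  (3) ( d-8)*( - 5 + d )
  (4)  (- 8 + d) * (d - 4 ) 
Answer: 4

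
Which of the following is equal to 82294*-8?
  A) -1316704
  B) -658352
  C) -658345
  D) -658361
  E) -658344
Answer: B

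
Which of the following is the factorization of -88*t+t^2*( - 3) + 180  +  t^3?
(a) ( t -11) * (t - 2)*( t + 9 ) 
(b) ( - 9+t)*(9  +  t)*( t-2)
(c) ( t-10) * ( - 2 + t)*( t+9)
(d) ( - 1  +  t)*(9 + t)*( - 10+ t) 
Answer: c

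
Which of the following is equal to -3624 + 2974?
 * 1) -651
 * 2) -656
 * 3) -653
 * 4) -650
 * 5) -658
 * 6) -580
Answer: 4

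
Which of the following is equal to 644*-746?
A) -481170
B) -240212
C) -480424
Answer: C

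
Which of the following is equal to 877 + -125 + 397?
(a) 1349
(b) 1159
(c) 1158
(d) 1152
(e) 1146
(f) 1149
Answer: f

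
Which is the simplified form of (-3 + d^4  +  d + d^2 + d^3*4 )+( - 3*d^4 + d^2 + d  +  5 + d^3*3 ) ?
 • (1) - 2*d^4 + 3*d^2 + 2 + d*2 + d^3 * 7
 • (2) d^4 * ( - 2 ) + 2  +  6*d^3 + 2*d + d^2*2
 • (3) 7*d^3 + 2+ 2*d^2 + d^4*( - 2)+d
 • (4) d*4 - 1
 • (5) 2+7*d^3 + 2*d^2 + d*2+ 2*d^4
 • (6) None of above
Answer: 6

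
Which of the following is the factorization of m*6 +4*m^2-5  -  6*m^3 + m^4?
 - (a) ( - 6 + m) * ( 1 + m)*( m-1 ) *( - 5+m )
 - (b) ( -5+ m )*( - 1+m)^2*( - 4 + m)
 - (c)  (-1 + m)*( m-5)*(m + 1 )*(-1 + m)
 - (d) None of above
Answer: c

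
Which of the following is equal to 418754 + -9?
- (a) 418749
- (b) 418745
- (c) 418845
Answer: b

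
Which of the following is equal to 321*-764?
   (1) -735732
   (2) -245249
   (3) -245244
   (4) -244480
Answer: 3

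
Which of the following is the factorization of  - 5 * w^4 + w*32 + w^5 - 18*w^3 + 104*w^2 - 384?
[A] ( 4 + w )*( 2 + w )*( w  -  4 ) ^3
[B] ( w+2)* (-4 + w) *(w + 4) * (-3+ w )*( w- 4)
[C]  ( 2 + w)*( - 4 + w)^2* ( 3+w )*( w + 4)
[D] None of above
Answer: B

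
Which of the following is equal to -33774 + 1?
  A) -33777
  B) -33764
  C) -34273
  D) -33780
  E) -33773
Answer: E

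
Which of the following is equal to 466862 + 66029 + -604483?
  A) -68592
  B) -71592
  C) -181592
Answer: B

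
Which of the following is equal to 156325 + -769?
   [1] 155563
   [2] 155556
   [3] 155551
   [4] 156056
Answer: 2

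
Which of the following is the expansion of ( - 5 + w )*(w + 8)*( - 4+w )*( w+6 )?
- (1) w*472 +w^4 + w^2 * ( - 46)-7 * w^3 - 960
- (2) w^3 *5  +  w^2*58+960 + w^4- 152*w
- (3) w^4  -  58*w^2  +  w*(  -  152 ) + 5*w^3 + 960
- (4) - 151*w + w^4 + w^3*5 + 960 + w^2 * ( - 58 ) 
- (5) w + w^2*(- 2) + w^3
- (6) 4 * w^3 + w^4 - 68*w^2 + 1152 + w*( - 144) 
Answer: 3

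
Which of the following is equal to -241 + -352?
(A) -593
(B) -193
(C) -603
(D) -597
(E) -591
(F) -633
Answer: A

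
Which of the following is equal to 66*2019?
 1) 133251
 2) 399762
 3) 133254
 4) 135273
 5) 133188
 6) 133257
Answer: 3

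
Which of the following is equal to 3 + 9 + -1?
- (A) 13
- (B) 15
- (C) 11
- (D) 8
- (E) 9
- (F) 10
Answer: C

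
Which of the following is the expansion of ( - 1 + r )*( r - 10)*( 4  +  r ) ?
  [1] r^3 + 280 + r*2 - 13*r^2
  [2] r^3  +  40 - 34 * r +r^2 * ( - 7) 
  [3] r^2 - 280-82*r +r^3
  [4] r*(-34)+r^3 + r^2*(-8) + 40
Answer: 2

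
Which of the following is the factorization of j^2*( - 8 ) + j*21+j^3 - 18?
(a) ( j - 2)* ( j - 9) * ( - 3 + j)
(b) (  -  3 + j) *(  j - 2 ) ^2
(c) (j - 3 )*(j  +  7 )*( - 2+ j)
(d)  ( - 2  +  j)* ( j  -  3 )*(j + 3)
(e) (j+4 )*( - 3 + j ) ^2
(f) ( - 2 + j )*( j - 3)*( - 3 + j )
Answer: f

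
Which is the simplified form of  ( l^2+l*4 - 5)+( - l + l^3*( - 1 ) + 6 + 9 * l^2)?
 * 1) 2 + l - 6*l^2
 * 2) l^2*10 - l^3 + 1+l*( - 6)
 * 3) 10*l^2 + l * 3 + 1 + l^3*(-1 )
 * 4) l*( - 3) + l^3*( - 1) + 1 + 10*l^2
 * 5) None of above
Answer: 3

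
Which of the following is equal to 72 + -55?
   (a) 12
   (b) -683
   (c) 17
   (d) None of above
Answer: c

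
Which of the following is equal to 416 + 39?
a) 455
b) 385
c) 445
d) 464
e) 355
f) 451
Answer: a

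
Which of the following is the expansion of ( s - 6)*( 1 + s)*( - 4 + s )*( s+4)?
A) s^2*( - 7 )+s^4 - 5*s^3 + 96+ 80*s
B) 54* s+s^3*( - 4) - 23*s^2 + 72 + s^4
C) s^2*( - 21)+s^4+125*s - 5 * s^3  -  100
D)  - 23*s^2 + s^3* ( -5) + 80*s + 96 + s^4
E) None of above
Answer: E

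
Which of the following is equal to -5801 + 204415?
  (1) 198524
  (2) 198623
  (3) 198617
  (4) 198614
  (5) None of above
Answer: 4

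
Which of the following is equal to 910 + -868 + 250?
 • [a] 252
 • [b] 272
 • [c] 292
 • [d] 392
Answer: c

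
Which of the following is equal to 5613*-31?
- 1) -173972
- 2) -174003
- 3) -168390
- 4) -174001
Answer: 2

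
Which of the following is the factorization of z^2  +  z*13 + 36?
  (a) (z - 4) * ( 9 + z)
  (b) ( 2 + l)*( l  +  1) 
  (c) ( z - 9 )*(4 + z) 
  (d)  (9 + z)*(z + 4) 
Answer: d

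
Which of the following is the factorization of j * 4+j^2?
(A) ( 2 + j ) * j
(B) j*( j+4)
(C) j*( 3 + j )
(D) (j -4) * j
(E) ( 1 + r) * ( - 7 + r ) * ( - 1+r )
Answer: B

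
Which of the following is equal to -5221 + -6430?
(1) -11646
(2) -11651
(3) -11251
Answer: 2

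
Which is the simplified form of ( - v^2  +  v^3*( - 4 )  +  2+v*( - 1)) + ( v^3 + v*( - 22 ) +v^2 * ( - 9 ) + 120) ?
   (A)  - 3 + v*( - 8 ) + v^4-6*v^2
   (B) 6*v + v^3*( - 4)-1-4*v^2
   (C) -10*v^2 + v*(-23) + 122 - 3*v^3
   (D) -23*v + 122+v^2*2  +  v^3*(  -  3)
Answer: C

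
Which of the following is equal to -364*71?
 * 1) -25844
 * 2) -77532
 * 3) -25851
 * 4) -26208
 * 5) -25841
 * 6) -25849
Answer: 1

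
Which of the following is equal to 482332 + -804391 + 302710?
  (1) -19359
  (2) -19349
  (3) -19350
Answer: 2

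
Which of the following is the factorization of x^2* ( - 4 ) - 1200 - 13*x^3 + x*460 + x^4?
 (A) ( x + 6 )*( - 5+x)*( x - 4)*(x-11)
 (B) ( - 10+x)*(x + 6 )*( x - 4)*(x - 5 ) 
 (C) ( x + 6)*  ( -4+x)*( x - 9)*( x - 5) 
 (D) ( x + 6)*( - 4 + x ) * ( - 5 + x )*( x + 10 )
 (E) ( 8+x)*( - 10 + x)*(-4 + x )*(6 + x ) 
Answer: B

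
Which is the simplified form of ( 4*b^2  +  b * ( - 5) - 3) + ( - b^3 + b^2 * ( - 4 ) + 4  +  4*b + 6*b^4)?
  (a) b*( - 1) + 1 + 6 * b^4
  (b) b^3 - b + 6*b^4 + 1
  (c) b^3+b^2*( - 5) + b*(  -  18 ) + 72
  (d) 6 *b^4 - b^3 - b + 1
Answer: d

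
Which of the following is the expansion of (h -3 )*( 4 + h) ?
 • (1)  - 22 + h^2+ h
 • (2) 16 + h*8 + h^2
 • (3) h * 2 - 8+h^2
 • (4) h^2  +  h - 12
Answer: 4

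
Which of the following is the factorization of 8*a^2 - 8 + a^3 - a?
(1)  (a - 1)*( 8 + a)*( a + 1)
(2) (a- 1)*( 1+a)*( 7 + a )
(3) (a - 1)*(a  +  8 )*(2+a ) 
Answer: 1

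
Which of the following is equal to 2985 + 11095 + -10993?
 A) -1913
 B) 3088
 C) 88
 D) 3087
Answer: D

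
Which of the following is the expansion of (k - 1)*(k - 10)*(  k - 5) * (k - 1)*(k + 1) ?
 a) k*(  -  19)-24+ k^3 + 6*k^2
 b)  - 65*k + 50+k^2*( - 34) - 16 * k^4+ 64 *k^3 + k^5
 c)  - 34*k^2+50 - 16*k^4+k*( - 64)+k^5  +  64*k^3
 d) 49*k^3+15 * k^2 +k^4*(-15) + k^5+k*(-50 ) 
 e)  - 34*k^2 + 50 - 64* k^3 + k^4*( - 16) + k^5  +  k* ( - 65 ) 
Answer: b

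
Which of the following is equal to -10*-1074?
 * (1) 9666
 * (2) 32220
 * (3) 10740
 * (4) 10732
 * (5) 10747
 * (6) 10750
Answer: 3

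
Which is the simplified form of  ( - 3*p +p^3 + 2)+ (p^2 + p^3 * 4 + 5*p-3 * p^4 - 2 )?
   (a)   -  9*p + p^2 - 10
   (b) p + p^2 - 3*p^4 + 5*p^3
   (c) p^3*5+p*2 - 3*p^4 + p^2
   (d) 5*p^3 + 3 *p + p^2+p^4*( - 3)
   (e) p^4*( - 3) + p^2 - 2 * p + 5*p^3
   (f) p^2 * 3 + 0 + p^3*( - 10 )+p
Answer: c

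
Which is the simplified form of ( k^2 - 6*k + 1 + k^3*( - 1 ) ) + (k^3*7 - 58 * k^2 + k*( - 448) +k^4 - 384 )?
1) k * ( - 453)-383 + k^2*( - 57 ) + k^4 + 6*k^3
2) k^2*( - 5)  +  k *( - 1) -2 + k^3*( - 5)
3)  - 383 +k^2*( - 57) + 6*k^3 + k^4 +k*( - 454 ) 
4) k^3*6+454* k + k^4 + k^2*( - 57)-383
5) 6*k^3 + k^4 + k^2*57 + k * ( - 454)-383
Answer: 3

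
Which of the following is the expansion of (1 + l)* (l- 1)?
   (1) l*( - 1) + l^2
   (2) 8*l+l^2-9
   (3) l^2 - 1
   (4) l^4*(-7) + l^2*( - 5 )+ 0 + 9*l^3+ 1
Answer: 3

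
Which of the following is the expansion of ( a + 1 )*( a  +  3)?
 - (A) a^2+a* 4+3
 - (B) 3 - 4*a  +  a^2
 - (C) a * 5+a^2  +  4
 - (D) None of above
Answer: A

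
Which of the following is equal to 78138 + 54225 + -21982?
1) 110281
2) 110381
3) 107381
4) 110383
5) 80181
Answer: 2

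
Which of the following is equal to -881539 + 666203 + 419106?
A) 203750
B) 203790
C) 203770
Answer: C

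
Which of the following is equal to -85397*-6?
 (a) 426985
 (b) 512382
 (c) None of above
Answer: b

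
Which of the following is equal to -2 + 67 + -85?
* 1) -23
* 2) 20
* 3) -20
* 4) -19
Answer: 3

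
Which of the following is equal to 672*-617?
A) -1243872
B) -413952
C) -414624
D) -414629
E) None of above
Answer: C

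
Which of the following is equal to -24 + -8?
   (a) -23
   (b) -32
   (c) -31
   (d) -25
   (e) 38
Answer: b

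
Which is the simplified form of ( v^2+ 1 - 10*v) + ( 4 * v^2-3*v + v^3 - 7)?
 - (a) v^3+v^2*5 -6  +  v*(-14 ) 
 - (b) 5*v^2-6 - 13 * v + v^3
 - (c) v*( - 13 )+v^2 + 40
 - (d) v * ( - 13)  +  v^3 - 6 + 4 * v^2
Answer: b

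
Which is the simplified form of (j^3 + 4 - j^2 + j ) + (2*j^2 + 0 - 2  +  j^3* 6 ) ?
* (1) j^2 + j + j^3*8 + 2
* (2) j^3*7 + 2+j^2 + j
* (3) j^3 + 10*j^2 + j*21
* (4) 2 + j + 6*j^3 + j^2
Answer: 2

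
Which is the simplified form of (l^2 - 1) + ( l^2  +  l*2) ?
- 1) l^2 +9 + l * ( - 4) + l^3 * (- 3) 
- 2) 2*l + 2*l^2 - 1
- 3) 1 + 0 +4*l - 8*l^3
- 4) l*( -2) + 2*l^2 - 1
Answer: 2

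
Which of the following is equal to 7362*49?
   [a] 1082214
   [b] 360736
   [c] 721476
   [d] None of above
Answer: d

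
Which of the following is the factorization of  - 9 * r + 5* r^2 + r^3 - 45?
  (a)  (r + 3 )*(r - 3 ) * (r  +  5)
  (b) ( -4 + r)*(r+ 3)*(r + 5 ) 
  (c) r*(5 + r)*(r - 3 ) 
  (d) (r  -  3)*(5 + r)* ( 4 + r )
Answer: a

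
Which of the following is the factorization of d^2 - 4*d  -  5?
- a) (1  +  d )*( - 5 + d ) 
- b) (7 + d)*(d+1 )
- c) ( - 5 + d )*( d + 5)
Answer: a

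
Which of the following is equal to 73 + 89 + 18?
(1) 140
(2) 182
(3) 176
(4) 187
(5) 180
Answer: 5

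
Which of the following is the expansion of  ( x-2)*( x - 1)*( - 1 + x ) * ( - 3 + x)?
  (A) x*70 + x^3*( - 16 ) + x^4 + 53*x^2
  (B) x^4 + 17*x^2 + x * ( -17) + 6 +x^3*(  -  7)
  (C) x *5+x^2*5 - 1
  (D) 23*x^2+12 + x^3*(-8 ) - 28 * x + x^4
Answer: B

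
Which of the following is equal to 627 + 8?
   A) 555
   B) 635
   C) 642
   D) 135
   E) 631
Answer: B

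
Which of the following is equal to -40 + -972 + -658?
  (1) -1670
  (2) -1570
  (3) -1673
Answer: 1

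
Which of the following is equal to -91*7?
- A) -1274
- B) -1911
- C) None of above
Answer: C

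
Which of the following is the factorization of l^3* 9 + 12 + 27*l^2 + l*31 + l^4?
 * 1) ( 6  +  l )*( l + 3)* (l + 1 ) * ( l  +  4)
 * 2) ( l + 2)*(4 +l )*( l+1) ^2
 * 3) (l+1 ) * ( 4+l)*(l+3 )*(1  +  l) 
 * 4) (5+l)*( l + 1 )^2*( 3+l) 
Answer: 3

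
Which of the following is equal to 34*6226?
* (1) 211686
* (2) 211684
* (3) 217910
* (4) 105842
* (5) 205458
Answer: 2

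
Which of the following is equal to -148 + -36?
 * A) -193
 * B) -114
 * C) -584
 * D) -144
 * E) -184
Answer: E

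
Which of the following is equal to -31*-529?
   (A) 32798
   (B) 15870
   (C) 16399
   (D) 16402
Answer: C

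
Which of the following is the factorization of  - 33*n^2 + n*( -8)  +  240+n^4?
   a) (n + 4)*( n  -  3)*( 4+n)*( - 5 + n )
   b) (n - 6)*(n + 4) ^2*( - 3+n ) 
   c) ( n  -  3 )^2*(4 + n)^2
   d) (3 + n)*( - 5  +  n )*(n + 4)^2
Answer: a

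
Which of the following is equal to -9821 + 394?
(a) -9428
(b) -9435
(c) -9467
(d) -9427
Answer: d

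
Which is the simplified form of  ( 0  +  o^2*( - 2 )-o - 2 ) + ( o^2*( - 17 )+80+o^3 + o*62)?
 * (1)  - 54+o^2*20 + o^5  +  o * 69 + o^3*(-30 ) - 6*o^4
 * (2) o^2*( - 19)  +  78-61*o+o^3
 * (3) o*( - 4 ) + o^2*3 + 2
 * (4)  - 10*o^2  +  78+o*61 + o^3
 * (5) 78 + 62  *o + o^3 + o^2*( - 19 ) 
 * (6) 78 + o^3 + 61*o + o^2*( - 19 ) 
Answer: 6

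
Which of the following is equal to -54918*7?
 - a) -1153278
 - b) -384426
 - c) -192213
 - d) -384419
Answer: b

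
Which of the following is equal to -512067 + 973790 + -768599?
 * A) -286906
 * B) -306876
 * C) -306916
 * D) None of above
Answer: B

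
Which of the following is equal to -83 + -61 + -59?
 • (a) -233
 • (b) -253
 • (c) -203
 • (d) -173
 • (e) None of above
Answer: c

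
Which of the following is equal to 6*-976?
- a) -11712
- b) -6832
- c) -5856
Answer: c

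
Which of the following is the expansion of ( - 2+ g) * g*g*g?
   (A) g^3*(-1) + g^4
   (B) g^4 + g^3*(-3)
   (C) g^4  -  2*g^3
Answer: C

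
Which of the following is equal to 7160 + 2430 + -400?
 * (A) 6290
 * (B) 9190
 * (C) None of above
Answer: B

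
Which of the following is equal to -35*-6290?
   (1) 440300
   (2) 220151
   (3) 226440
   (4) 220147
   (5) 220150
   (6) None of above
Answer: 5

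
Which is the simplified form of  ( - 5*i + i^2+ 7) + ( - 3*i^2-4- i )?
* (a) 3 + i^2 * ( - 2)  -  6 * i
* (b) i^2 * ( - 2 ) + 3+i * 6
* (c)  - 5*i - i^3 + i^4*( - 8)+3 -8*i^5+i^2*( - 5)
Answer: a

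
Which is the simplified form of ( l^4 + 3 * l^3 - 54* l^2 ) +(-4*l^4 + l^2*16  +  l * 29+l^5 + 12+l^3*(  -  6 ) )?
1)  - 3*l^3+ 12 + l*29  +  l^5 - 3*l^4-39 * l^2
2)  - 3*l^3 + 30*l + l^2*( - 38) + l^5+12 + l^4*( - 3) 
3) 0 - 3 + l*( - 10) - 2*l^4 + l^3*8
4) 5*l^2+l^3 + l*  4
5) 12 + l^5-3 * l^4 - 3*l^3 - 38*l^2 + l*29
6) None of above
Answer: 5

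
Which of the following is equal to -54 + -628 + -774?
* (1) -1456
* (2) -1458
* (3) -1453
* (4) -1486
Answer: 1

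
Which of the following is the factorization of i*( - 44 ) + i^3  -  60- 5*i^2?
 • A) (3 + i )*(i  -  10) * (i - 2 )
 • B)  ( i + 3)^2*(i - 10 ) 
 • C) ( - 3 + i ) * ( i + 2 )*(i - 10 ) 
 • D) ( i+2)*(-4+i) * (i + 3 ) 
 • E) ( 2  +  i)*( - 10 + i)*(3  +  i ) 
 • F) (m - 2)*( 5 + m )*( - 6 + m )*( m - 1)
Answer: E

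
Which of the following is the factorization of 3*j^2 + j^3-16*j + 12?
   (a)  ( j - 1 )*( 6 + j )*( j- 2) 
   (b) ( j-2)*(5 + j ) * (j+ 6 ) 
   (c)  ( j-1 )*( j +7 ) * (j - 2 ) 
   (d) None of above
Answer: a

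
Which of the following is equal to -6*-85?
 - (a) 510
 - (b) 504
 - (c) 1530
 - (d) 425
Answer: a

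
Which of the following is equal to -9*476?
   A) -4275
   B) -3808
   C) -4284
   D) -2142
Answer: C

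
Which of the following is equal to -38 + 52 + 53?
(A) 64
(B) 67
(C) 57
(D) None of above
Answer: B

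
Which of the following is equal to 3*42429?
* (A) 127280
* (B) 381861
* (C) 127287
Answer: C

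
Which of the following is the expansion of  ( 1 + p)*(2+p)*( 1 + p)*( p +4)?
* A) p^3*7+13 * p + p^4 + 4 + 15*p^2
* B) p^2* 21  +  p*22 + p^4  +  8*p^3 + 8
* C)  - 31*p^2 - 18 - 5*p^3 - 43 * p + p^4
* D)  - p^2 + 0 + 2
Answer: B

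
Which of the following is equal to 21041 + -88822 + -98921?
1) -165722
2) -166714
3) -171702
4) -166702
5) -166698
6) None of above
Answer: 4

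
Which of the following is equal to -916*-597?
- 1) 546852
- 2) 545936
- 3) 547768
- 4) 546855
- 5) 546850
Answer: 1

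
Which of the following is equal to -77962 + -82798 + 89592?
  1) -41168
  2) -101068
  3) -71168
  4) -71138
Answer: 3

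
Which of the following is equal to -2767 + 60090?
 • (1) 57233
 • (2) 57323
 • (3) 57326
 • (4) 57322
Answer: 2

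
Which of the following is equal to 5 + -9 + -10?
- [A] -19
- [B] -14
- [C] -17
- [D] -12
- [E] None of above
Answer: B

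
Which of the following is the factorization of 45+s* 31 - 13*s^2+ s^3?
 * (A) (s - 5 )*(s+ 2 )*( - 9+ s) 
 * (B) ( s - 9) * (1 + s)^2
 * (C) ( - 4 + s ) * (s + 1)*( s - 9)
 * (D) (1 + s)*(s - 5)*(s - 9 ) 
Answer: D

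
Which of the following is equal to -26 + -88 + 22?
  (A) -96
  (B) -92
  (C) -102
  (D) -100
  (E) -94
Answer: B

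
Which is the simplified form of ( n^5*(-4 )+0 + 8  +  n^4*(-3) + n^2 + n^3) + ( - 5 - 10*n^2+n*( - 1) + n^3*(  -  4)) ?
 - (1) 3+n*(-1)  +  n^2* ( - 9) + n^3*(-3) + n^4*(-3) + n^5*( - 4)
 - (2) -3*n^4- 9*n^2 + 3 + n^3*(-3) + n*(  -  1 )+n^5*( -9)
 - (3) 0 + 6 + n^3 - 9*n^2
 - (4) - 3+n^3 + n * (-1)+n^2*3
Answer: 1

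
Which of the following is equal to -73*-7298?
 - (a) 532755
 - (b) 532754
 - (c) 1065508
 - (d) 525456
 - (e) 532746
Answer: b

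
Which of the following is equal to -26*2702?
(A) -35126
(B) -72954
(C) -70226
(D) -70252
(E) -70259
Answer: D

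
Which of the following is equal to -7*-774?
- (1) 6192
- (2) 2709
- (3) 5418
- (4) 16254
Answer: 3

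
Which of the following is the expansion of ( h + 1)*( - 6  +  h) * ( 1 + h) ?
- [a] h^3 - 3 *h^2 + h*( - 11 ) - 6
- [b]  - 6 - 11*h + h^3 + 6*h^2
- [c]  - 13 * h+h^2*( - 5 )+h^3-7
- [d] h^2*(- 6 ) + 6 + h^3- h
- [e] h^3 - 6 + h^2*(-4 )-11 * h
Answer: e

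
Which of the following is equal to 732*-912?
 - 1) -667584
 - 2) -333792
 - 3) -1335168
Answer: 1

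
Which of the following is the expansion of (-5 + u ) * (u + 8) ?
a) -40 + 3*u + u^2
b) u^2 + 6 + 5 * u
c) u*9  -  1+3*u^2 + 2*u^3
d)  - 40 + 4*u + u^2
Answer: a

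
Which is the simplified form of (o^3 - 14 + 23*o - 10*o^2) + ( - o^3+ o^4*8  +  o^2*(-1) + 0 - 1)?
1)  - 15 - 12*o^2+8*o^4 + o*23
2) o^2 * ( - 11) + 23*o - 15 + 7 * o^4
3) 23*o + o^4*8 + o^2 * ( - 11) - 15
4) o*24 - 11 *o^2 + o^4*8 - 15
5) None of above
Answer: 3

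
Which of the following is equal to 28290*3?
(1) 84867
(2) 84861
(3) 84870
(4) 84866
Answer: 3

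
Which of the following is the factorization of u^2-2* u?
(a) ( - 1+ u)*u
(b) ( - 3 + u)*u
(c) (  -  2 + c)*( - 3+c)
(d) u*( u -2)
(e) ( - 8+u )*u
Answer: d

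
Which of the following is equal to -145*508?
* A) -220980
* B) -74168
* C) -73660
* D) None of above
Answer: C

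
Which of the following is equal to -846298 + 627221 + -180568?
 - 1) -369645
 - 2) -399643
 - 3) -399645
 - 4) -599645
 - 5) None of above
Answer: 3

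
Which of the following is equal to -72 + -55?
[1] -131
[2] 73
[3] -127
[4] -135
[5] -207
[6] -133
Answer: 3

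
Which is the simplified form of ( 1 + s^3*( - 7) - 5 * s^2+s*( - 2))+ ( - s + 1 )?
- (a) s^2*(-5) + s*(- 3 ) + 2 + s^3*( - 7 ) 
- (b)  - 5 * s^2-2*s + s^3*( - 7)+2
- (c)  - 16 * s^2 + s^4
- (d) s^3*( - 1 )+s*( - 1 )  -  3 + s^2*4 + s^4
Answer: a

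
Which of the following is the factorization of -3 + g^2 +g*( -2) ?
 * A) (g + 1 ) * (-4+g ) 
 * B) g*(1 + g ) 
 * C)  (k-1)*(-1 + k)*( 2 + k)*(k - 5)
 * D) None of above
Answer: D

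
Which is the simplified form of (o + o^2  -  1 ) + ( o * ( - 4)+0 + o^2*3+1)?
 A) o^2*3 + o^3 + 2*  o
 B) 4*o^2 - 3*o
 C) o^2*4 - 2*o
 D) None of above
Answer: B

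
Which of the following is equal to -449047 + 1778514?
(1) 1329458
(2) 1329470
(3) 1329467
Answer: 3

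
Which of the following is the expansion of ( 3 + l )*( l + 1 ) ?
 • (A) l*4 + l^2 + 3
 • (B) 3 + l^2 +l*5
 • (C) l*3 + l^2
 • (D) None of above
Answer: A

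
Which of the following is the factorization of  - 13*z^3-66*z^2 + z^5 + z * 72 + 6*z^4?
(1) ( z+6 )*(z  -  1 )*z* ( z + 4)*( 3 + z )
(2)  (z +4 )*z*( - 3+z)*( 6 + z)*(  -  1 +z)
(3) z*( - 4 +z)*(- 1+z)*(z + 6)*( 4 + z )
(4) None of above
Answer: 2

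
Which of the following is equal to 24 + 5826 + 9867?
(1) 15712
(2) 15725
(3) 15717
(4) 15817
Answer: 3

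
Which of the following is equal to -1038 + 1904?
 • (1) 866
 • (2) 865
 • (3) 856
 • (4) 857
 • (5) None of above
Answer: 1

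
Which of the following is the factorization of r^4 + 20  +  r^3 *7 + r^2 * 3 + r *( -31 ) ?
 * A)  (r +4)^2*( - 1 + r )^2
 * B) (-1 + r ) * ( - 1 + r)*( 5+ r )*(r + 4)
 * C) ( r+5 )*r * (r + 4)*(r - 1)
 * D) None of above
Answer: B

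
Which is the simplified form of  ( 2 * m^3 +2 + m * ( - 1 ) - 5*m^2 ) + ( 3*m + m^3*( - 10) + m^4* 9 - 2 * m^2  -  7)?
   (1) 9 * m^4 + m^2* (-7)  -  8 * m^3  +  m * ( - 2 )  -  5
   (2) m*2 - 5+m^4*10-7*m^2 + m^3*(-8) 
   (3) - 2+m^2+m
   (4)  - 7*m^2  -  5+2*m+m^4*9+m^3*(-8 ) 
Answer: 4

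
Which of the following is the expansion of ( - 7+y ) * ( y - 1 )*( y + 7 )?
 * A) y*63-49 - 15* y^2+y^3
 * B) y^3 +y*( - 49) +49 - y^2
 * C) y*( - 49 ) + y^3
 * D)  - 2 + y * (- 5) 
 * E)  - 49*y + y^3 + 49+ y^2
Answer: B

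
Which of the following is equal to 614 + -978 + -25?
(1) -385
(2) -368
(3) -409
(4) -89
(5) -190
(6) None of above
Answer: 6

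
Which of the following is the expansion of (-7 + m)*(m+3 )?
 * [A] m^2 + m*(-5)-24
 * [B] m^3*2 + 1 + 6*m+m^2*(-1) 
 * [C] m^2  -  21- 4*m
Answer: C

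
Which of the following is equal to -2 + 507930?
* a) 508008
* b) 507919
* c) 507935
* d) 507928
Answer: d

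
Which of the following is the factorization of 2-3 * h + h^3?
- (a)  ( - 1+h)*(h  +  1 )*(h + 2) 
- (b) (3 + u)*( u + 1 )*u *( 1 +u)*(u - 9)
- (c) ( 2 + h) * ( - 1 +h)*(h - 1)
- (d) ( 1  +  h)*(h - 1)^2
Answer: c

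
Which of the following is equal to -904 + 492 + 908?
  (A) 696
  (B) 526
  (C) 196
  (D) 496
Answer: D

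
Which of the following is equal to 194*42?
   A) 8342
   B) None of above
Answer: B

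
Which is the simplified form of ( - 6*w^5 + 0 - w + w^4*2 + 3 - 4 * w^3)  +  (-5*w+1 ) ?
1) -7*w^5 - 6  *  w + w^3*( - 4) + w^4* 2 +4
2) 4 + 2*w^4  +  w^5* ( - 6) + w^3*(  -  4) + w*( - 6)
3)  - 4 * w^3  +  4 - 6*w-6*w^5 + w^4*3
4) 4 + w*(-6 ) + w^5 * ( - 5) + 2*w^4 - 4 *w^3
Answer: 2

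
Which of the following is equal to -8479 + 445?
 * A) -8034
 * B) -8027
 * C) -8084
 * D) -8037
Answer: A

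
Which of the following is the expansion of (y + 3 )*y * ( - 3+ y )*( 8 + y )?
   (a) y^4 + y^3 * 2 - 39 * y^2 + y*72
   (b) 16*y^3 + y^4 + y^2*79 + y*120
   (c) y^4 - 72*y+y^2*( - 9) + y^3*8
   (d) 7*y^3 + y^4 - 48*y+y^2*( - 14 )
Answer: c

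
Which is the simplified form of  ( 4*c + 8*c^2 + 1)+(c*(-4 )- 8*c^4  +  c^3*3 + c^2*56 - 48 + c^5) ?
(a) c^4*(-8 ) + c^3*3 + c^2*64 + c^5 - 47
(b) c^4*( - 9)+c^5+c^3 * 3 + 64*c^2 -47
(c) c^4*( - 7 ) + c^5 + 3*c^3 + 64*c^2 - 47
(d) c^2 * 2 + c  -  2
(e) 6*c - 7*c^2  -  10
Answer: a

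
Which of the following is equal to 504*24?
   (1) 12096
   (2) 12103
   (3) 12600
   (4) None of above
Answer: 1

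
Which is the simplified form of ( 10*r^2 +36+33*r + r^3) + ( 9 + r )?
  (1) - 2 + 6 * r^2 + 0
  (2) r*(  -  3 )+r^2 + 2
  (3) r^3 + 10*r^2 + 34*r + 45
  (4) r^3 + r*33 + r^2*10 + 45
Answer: 3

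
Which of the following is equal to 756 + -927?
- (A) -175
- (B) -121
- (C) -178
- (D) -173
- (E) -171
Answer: E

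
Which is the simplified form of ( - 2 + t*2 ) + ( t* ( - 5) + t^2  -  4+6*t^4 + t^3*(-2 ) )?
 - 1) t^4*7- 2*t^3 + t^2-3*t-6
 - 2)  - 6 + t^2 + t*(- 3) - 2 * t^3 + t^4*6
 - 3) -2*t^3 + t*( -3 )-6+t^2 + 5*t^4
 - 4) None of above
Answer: 2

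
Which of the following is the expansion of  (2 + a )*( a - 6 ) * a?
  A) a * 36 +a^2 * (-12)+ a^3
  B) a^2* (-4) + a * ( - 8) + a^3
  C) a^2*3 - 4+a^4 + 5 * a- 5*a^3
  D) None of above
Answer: D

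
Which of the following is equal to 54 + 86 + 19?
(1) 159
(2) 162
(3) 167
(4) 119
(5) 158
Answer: 1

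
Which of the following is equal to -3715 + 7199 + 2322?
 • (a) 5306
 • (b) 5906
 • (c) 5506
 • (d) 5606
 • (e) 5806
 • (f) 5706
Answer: e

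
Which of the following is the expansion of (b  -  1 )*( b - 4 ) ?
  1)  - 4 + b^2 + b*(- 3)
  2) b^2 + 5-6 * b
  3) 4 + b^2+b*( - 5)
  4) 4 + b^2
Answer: 3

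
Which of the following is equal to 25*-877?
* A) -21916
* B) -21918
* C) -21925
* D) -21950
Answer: C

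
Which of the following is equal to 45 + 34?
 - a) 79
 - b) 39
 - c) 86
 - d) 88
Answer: a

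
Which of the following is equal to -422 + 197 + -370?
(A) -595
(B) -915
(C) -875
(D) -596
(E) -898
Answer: A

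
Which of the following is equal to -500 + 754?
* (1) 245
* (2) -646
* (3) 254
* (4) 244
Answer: 3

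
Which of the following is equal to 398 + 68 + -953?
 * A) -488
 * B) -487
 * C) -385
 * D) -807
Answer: B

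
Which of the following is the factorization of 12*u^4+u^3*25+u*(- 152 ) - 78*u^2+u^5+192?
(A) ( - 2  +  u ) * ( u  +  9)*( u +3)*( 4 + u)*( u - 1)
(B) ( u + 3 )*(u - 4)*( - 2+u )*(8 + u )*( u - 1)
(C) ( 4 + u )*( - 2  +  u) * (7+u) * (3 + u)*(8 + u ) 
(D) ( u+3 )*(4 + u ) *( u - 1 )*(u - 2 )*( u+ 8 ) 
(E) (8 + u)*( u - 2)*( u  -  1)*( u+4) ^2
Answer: D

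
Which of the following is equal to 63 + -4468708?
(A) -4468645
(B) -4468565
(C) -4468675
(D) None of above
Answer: A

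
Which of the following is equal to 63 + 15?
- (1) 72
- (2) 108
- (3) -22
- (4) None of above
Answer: 4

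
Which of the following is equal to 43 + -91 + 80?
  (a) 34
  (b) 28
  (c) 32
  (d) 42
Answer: c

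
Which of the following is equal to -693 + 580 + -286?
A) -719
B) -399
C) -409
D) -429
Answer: B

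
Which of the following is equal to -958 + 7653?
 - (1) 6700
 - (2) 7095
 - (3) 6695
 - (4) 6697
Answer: 3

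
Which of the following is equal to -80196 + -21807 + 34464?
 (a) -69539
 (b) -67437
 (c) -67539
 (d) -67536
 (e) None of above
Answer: c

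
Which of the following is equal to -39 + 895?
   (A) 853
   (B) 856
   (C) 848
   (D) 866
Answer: B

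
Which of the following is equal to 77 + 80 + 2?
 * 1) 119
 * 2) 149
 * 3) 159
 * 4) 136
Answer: 3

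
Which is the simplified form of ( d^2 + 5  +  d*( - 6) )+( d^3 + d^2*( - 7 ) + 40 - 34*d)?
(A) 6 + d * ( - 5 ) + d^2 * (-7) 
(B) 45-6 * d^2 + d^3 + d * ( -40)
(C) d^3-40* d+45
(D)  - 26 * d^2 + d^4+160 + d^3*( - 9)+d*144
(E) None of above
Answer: B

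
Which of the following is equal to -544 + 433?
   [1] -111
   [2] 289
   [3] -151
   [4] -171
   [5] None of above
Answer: 1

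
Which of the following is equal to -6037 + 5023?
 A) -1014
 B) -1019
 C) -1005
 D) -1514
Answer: A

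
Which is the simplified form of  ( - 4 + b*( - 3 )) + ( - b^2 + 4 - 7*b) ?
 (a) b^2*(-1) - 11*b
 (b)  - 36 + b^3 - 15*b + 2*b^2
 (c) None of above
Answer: c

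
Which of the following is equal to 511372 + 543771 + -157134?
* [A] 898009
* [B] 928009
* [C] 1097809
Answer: A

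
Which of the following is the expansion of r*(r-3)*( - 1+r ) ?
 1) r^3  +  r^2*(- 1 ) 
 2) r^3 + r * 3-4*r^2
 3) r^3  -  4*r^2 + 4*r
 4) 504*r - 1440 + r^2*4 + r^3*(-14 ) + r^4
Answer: 2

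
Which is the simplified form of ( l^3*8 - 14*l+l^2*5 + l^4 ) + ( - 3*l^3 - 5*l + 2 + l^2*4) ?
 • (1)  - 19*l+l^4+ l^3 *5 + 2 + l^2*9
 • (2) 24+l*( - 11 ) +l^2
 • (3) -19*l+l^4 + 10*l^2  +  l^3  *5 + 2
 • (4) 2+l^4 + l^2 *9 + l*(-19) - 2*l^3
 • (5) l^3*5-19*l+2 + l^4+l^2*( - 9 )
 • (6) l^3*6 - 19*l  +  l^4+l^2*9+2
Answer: 1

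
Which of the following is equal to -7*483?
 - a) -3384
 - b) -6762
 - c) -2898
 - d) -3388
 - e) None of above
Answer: e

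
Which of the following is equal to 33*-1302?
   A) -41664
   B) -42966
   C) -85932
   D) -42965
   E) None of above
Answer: B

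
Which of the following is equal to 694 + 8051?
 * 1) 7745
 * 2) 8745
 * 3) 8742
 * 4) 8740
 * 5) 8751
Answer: 2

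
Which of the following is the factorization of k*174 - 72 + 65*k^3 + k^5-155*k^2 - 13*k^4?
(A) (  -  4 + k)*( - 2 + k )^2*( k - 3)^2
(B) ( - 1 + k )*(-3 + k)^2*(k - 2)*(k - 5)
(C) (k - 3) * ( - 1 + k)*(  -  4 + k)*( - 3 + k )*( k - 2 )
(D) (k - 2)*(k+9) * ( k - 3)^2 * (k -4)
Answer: C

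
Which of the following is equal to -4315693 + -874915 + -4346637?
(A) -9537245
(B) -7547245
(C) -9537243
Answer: A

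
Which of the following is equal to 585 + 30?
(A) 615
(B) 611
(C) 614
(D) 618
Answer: A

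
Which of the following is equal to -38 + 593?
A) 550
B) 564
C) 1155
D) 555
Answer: D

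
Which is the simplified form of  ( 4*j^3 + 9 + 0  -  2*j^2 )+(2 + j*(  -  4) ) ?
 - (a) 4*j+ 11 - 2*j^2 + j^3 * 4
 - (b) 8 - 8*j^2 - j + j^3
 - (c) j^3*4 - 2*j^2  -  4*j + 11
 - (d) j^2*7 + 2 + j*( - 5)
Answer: c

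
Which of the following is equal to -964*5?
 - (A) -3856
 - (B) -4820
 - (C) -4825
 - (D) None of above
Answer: B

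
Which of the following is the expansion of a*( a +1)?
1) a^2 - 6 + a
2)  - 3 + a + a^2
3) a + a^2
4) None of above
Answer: 3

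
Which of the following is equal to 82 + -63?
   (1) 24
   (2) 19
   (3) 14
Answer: 2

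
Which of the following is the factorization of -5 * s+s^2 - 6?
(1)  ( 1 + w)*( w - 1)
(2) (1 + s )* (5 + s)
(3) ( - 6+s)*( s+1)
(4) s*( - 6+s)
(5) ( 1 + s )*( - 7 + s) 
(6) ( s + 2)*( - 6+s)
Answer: 3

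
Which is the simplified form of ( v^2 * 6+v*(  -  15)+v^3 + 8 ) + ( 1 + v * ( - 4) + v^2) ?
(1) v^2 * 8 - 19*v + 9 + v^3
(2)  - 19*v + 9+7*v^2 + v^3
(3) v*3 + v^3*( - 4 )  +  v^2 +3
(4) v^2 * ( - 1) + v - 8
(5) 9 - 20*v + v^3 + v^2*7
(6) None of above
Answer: 2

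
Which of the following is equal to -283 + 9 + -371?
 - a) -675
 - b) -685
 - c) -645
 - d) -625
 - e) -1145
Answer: c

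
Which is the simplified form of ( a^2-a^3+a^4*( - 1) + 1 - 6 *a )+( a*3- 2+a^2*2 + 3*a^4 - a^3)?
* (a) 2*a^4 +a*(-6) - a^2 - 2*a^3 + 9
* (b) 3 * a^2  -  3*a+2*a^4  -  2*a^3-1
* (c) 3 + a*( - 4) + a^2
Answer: b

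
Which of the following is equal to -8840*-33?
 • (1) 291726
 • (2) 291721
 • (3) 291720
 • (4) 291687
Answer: 3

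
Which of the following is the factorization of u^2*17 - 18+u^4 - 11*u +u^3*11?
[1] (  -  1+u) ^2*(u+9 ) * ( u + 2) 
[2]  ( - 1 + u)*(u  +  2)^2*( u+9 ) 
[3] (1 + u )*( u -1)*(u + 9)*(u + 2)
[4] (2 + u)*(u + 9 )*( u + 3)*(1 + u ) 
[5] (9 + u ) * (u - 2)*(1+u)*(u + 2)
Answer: 3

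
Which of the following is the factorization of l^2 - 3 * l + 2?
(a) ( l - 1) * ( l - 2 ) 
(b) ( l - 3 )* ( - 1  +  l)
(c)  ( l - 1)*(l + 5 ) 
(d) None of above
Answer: a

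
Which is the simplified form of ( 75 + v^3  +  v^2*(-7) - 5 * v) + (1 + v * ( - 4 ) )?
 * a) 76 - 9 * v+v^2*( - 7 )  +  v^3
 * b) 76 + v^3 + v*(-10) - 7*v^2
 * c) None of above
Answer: a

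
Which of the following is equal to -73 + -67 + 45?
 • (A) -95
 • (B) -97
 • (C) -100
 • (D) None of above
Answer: A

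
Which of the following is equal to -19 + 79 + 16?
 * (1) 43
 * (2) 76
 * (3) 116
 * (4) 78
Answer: 2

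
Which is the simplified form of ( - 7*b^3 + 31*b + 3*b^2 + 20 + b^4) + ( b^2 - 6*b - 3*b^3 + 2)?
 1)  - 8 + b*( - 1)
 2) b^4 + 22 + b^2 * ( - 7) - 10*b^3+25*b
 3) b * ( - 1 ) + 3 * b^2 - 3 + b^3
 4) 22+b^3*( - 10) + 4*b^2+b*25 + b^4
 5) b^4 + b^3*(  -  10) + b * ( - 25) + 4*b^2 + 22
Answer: 4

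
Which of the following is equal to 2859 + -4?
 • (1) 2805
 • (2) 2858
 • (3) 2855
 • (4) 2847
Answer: 3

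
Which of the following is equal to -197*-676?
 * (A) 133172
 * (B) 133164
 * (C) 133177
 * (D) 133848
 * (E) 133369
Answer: A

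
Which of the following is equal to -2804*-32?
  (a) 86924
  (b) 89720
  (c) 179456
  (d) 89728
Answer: d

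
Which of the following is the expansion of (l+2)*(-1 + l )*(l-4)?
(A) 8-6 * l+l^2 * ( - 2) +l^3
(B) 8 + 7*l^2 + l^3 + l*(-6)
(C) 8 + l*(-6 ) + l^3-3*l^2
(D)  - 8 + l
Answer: C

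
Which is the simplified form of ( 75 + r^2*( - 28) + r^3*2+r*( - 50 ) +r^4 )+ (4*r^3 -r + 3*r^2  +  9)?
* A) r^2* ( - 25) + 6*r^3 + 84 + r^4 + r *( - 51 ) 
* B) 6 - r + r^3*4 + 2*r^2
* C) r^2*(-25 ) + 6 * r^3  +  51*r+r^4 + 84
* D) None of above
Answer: A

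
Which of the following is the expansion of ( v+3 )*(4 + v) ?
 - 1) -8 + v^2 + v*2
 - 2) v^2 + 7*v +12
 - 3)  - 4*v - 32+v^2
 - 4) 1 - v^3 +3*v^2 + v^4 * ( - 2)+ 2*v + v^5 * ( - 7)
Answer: 2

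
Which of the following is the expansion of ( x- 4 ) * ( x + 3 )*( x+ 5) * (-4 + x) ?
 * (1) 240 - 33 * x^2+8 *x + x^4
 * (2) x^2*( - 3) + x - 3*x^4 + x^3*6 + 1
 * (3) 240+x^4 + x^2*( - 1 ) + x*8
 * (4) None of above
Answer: 1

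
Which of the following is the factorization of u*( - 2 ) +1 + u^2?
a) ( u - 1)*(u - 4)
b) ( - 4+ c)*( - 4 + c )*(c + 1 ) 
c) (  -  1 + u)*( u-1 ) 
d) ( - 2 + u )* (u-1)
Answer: c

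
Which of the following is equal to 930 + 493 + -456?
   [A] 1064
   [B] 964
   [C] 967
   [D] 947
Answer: C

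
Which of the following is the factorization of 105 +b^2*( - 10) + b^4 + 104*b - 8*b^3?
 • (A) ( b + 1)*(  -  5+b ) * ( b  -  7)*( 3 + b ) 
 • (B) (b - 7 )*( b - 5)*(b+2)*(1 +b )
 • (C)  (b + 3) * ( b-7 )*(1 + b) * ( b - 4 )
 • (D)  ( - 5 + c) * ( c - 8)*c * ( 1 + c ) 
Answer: A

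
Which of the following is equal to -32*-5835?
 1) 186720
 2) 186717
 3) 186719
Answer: 1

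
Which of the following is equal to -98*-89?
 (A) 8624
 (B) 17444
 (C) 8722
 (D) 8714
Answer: C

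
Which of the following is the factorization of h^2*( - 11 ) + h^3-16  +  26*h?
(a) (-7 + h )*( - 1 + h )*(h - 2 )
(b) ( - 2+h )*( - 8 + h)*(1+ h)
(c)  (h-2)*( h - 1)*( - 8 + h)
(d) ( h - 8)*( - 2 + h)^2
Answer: c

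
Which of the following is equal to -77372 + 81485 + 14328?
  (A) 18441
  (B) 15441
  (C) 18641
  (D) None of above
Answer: A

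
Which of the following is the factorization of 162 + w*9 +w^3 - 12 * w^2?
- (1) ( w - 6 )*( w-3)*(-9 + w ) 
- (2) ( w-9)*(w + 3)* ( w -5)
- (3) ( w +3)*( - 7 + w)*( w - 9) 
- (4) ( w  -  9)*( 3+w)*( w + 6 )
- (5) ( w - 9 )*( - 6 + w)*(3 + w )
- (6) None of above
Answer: 5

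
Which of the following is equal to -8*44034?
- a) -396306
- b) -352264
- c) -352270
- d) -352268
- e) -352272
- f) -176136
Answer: e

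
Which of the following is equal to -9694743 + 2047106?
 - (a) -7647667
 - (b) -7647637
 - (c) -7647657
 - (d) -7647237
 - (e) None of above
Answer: b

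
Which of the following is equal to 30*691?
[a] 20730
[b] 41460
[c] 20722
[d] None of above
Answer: a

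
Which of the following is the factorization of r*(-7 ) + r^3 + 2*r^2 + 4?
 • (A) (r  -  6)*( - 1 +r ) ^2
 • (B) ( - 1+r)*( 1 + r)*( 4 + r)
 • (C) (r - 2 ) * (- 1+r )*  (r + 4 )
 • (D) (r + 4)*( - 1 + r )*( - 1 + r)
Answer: D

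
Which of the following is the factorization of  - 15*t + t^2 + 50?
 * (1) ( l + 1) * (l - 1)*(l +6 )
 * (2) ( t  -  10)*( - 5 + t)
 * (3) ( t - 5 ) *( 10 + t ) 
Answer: 2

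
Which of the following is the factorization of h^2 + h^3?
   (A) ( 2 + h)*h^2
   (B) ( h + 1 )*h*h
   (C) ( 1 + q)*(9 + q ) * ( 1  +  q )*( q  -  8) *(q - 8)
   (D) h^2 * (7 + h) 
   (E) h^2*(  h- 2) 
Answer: B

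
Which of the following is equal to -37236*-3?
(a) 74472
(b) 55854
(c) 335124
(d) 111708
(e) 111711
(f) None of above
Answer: d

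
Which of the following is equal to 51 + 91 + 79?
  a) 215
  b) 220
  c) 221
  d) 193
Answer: c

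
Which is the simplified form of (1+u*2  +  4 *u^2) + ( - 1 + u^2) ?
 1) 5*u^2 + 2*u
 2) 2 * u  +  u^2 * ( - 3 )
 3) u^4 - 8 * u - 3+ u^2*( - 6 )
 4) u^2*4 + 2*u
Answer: 1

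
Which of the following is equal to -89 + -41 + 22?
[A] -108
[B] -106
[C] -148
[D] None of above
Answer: A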